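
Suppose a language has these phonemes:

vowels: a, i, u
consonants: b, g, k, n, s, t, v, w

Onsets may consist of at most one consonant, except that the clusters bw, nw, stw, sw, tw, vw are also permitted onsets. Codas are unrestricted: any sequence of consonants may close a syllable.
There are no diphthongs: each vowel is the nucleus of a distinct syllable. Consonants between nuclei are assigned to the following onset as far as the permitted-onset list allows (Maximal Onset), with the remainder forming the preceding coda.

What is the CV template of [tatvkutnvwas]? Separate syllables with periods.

CVCC.CVCC.CCVC

Vowels present: a, u, a; each is a nucleus, giving 3 syllables.
V1 /a/ – V2 /u/: /tvk/ splits as /tv/ + /k/ (/k/ is the longest suffix that is a licit onset).
V2 /u/ – V3 /a/: /tnvw/ splits as /tn/ + /vw/ (/vw/ is the longest suffix that is a licit onset).
Putting it together: tatv.kutn.vwas.
Mapping each syllable to C/V: /tatv/ → CVCC, /kutn/ → CVCC, /vwas/ → CCVC.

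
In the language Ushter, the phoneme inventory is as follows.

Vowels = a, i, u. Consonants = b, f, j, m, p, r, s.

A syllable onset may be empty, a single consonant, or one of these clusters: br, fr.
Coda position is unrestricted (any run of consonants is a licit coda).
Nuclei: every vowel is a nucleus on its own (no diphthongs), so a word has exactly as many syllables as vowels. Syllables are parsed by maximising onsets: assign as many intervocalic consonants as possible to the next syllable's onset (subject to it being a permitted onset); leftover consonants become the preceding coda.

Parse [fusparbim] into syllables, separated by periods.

Vowels present: u, a, i; each is a nucleus, giving 3 syllables.
V1 /u/ – V2 /a/: /sp/ — longest licit onset from the right is /p/, leaving /s/ as coda.
V2 /a/ – V3 /i/: /rb/ splits as /r/ + /b/ (/b/ is the longest suffix that is a licit onset).

fus.par.bim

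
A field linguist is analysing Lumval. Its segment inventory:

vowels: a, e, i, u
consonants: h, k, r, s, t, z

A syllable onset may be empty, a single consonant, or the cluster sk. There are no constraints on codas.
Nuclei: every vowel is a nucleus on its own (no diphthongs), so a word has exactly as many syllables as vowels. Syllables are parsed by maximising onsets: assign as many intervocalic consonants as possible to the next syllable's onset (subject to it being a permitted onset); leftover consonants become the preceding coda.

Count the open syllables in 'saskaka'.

3

Vowels present: a, a, a; each is a nucleus, giving 3 syllables.
/a…a/ gap (V1→V2): cluster /sk/ — /sk/ is itself a permitted onset, so the whole cluster goes right; preceding coda = ∅.
/a…a/ gap (V2→V3): just /k/ — single C goes to the following onset.
Syllabification: sa.ska.ka.
Classifying each syllable: /sa/ (open), /ska/ (open), /ka/ (open).
Open syllables: 3.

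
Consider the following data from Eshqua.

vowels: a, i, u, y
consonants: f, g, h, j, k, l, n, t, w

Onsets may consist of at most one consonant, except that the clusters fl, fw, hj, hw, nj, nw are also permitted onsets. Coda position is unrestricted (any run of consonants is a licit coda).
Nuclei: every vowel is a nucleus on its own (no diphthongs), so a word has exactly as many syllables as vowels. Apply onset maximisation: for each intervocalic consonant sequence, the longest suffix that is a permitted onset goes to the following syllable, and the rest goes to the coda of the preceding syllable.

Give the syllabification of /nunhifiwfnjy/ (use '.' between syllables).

nun.hi.fiwf.njy

Vowels present: u, i, i, y; each is a nucleus, giving 4 syllables.
σ1/σ2 boundary: cluster /nh/ — the longest permitted-onset suffix is /h/; onset = /h/, preceding coda = /n/.
σ2/σ3 boundary: /f/ → onset of the next syllable (single consonants are always licit onsets).
σ3/σ4 boundary: /wfnj/ — longest licit onset from the right is /nj/, leaving /wf/ as coda.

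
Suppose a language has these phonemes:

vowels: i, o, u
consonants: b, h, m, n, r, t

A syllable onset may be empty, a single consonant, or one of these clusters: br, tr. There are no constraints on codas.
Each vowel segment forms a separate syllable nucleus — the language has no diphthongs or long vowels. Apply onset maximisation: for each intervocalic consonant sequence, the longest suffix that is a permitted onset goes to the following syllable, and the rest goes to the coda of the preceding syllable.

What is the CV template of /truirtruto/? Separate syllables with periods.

Vowels present: u, i, u, o; each is a nucleus, giving 4 syllables.
σ1/σ2 boundary: hiatus — the boundary sits between the two vowels.
σ2/σ3 boundary: cluster /rtr/ — the longest permitted-onset suffix is /tr/; onset = /tr/, preceding coda = /r/.
σ3/σ4 boundary: just /t/ — single C goes to the following onset.
Putting it together: tru.ir.tru.to.
Mapping each syllable to C/V: /tru/ → CCV, /ir/ → VC, /tru/ → CCV, /to/ → CV.

CCV.VC.CCV.CV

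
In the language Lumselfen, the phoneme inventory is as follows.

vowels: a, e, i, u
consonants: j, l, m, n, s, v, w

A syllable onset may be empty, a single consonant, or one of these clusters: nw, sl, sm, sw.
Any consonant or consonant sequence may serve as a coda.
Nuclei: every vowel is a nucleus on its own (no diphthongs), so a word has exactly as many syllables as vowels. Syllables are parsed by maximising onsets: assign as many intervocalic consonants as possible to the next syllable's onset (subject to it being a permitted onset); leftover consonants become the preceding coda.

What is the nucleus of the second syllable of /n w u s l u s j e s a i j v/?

u

Vowels present: u, u, e, a, i; each is a nucleus, giving 5 syllables.
The second nucleus (vowel 2 from the left) is /u/.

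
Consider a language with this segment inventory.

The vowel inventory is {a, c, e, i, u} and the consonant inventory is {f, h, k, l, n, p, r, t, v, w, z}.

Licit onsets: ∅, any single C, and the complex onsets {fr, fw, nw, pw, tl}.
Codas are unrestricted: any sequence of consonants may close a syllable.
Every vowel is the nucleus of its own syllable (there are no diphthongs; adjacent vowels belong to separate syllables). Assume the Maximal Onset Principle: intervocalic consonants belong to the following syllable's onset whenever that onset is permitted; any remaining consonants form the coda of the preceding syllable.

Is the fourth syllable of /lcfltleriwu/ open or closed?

The vowels are c, e, i, u — 4 nuclei, so 4 syllables.
σ1/σ2 boundary: /fltl/ — longest licit onset from the right is /tl/, leaving /fl/ as coda.
σ2/σ3 boundary: just /r/ — single C goes to the following onset.
σ3/σ4 boundary: just /w/ — single C goes to the following onset.
Putting it together: lcfl.tle.ri.wu.
Syllable 4 is /wu/; it ends in its nucleus with no coda, so it is open.

open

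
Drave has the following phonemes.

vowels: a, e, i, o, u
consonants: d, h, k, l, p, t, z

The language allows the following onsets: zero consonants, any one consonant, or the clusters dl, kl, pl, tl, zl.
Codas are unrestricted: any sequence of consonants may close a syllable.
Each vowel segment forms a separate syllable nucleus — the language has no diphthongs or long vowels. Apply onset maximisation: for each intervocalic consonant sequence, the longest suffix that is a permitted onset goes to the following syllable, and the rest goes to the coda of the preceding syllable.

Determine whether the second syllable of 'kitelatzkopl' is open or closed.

Vowels present: i, e, a, o; each is a nucleus, giving 4 syllables.
Between /i/ (V1) and /e/ (V2): /t/ → onset of the next syllable (single consonants are always licit onsets).
Between /e/ (V2) and /a/ (V3): /l/ → onset of the next syllable (single consonants are always licit onsets).
Between /a/ (V3) and /o/ (V4): /tzk/ — longest licit onset from the right is /k/, leaving /tz/ as coda.
Putting it together: ki.te.latz.kopl.
Syllable 2 is /te/; it ends in its nucleus with no coda, so it is open.

open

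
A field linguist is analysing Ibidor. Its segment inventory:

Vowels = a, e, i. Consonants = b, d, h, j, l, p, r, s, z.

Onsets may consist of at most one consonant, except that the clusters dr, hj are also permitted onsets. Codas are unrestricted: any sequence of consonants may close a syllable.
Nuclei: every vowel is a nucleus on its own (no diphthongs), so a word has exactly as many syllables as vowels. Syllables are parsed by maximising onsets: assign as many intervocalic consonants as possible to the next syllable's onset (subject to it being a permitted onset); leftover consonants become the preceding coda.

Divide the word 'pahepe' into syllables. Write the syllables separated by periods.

pa.he.pe

The vowels are a, e, e — 3 nuclei, so 3 syllables.
/a…e/ gap (V1→V2): /h/ is a single consonant, so it becomes the next onset.
/e…e/ gap (V2→V3): just /p/ — single C goes to the following onset.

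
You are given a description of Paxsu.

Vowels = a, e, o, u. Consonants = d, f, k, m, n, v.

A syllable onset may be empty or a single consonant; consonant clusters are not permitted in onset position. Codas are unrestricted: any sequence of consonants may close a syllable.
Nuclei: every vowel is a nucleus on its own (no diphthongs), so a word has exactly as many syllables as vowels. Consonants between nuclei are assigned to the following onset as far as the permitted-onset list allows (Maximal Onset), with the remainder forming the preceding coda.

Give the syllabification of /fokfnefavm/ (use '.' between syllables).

The vowels are o, e, a — 3 nuclei, so 3 syllables.
/o…e/ gap (V1→V2): /kfn/; trying suffixes from longest down, /n/ is the first permitted one, so coda /kf/ | onset /n/.
/e…a/ gap (V2→V3): /f/ → onset of the next syllable (single consonants are always licit onsets).

fokf.ne.favm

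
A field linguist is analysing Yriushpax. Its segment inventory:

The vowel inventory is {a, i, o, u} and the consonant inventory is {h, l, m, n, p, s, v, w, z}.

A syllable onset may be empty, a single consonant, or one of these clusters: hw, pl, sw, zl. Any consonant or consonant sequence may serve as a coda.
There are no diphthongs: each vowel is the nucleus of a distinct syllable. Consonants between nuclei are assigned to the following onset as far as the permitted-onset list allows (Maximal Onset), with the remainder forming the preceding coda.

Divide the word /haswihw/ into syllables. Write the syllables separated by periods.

Nuclei (vowels): a, i → 2 syllables.
V1 /a/ – V2 /i/: cluster /sw/ — /sw/ is itself a permitted onset, so the whole cluster goes right; preceding coda = ∅.

ha.swihw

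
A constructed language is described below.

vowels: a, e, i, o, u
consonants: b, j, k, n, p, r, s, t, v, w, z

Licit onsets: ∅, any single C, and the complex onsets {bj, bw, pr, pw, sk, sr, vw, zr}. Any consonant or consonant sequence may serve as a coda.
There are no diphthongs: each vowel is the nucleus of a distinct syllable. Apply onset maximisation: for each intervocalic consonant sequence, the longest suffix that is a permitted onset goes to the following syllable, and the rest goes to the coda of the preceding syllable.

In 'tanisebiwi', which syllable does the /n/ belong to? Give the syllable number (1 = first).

Vowels present: a, i, e, i, i; each is a nucleus, giving 5 syllables.
V1 /a/ – V2 /i/: just /n/ — single C goes to the following onset.
V2 /i/ – V3 /e/: /s/ → onset of the next syllable (single consonants are always licit onsets).
V3 /e/ – V4 /i/: /b/ is a single consonant, so it becomes the next onset.
V4 /i/ – V5 /i/: just /w/ — single C goes to the following onset.
So the parse is ta.ni.se.bi.wi.
The /n/ is in the onset of syllable 2 (/ni/).

2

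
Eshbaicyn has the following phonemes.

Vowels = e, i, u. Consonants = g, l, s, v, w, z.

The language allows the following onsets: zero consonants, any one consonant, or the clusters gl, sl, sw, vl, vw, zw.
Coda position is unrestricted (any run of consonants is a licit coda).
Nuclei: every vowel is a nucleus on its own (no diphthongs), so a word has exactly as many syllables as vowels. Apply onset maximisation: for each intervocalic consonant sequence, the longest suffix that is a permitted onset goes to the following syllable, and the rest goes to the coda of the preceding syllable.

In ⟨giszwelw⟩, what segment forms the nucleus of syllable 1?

i

The vowels are i, e — 2 nuclei, so 2 syllables.
The first nucleus (vowel 1 from the left) is /i/.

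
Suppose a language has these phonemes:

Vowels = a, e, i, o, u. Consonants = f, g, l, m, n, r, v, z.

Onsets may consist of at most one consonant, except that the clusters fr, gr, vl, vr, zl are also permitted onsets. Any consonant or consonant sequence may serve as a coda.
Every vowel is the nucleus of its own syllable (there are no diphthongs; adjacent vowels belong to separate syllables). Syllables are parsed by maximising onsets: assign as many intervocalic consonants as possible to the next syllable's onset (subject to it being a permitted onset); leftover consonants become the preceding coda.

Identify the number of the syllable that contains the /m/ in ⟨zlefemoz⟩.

3

The vowels are e, e, o — 3 nuclei, so 3 syllables.
V1 /e/ – V2 /e/: /f/ is a single consonant, so it becomes the next onset.
V2 /e/ – V3 /o/: /m/ → onset of the next syllable (single consonants are always licit onsets).
Result: zle.fe.moz.
The /m/ is in the onset of syllable 3 (/moz/).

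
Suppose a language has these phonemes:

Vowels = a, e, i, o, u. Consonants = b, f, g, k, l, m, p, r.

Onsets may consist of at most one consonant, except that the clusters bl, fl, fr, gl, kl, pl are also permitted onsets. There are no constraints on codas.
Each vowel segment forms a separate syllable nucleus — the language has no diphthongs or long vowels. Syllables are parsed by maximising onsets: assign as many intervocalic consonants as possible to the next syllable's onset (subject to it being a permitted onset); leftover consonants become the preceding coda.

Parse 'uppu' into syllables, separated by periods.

up.pu

The vowels are u, u — 2 nuclei, so 2 syllables.
/u…u/ gap (V1→V2): cluster /pp/ — the longest permitted-onset suffix is /p/; onset = /p/, preceding coda = /p/.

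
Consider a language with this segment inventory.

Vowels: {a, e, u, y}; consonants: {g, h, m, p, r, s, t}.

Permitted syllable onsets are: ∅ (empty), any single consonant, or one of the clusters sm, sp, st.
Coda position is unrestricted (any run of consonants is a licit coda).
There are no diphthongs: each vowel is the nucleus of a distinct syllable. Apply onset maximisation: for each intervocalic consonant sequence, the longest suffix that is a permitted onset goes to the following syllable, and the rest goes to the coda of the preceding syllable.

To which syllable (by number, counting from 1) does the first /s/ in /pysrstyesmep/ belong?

1

Nuclei (vowels): y, y, e, e → 4 syllables.
σ1/σ2 boundary: /srst/; trying suffixes from longest down, /st/ is the first permitted one, so coda /sr/ | onset /st/.
σ2/σ3 boundary: nothing intervenes; syllable break is V.V.
σ3/σ4 boundary: /sm/ is a licit onset in full, so it all attaches to the next syllable.
Result: pysr.sty.e.smep.
The first /s/ is in the coda of syllable 1 (/pysr/).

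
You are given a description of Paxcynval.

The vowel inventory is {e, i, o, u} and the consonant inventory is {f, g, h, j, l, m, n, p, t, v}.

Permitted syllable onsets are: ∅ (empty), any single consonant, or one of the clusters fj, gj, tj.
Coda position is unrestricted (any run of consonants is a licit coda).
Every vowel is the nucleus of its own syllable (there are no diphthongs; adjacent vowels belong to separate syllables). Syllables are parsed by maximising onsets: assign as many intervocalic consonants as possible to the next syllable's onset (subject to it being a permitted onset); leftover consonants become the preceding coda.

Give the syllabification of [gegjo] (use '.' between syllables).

ge.gjo

Vowels present: e, o; each is a nucleus, giving 2 syllables.
/e…o/ gap (V1→V2): /gj/ — entire cluster is a permitted onset → onset /gj/, coda ∅.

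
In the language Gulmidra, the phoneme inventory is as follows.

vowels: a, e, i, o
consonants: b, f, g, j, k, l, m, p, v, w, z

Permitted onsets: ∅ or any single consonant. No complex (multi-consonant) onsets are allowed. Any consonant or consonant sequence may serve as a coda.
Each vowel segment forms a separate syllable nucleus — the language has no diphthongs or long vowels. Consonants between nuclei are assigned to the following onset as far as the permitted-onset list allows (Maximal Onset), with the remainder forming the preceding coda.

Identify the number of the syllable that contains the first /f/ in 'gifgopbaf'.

1

Nuclei (vowels): i, o, a → 3 syllables.
/i…o/ gap (V1→V2): /fg/; trying suffixes from longest down, /g/ is the first permitted one, so coda /f/ | onset /g/.
/o…a/ gap (V2→V3): /pb/ splits as /p/ + /b/ (/b/ is the longest suffix that is a licit onset).
Syllabification: gif.gop.baf.
The first /f/ is in the coda of syllable 1 (/gif/).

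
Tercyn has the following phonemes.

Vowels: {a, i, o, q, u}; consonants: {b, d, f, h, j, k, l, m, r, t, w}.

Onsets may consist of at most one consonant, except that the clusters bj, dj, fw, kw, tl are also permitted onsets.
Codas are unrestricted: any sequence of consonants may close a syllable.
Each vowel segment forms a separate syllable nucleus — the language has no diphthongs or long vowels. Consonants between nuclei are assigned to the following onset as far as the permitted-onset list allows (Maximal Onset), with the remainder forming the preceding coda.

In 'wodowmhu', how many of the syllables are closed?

1

Vowels present: o, o, u; each is a nucleus, giving 3 syllables.
σ1/σ2 boundary: just /d/ — single C goes to the following onset.
σ2/σ3 boundary: /wmh/; trying suffixes from longest down, /h/ is the first permitted one, so coda /wm/ | onset /h/.
Putting it together: wo.dowm.hu.
Classifying each syllable: /wo/ (open), /dowm/ (closed), /hu/ (open).
Closed syllables: 1.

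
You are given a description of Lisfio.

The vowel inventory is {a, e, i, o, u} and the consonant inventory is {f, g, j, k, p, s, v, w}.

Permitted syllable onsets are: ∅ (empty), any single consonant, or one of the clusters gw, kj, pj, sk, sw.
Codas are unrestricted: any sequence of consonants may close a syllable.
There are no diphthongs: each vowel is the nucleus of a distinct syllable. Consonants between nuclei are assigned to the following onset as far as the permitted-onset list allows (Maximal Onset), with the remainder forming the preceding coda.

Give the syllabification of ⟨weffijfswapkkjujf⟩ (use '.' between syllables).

wef.fijf.swapk.kjujf

Nuclei (vowels): e, i, a, u → 4 syllables.
V1 /e/ – V2 /i/: /ff/; trying suffixes from longest down, /f/ is the first permitted one, so coda /f/ | onset /f/.
V2 /i/ – V3 /a/: /jfsw/ splits as /jf/ + /sw/ (/sw/ is the longest suffix that is a licit onset).
V3 /a/ – V4 /u/: /pkkj/ — longest licit onset from the right is /kj/, leaving /pk/ as coda.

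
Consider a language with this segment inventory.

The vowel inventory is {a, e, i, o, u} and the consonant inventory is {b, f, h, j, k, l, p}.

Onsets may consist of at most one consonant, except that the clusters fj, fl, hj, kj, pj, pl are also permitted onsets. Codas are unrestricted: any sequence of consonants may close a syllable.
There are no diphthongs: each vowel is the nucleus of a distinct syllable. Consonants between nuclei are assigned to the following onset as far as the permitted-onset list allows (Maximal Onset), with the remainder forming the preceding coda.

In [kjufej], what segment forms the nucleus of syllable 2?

e

Nuclei (vowels): u, e → 2 syllables.
The second nucleus (vowel 2 from the left) is /e/.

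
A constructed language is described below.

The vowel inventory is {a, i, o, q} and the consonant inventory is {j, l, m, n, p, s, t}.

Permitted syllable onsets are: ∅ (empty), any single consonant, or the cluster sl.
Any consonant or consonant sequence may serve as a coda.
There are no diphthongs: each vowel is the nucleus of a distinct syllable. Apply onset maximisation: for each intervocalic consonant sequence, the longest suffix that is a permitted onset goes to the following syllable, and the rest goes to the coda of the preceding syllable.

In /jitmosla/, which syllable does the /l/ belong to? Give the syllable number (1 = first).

3

Nuclei (vowels): i, o, a → 3 syllables.
V1 /i/ – V2 /o/: /tm/ splits as /t/ + /m/ (/m/ is the longest suffix that is a licit onset).
V2 /o/ – V3 /a/: /sl/ — entire cluster is a permitted onset → onset /sl/, coda ∅.
Result: jit.mo.sla.
The /l/ is in the onset of syllable 3 (/sla/).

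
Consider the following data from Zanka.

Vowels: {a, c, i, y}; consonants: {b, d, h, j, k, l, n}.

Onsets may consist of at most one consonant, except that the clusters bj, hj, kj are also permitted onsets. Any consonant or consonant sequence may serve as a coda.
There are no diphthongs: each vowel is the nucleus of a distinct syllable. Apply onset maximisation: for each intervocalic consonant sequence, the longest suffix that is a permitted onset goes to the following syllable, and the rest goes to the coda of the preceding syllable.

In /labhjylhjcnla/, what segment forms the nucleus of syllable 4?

a

The vowels are a, y, c, a — 4 nuclei, so 4 syllables.
The fourth nucleus (vowel 4 from the left) is /a/.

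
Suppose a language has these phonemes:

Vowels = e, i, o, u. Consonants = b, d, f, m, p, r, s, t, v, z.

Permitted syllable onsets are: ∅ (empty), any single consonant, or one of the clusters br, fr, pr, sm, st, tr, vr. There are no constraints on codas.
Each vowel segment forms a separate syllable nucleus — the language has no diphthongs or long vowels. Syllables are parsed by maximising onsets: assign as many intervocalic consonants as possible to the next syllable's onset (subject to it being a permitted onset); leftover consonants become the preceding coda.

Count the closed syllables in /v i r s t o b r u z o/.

Vowels present: i, o, u, o; each is a nucleus, giving 4 syllables.
/i…o/ gap (V1→V2): cluster /rst/ — the longest permitted-onset suffix is /st/; onset = /st/, preceding coda = /r/.
/o…u/ gap (V2→V3): /br/ is a licit onset in full, so it all attaches to the next syllable.
/u…o/ gap (V3→V4): /z/ is a single consonant, so it becomes the next onset.
Putting it together: vir.sto.bru.zo.
Classifying each syllable: /vir/ (closed), /sto/ (open), /bru/ (open), /zo/ (open).
Closed syllables: 1.

1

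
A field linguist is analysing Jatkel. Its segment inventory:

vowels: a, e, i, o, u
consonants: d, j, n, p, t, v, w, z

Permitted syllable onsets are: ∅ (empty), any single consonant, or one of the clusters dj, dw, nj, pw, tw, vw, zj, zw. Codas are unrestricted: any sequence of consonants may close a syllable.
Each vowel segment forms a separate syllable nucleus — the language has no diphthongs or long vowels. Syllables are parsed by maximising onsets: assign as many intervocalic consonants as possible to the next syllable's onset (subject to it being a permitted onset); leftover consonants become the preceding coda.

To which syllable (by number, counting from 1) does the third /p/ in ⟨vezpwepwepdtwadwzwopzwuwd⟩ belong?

Vowels present: e, e, e, a, o, u; each is a nucleus, giving 6 syllables.
/e…e/ gap (V1→V2): /zpw/; trying suffixes from longest down, /pw/ is the first permitted one, so coda /z/ | onset /pw/.
/e…e/ gap (V2→V3): cluster /pw/ — /pw/ is itself a permitted onset, so the whole cluster goes right; preceding coda = ∅.
/e…a/ gap (V3→V4): /pdtw/; trying suffixes from longest down, /tw/ is the first permitted one, so coda /pd/ | onset /tw/.
/a…o/ gap (V4→V5): cluster /dwzw/ — the longest permitted-onset suffix is /zw/; onset = /zw/, preceding coda = /dw/.
/o…u/ gap (V5→V6): cluster /pzw/ — the longest permitted-onset suffix is /zw/; onset = /zw/, preceding coda = /p/.
Result: vez.pwe.pwepd.twadw.zwop.zwuwd.
The third /p/ is in the coda of syllable 3 (/pwepd/).

3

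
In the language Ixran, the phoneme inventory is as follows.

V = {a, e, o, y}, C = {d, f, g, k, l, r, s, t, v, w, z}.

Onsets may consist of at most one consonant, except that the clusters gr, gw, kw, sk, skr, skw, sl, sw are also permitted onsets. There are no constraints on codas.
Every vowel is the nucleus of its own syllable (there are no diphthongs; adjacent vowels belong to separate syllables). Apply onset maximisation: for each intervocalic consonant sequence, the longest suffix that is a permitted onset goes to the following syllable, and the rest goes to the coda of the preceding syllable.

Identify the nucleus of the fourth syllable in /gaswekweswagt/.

a

The vowels are a, e, e, a — 4 nuclei, so 4 syllables.
The fourth nucleus (vowel 4 from the left) is /a/.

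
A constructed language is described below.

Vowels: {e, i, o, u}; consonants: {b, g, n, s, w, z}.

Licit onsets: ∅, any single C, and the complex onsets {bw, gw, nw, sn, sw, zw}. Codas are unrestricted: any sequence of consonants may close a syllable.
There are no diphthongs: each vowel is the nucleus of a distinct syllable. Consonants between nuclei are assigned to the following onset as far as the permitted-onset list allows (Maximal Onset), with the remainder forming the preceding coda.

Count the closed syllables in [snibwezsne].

1

The vowels are i, e, e — 3 nuclei, so 3 syllables.
V1 /i/ – V2 /e/: cluster /bw/ — /bw/ is itself a permitted onset, so the whole cluster goes right; preceding coda = ∅.
V2 /e/ – V3 /e/: /zsn/; trying suffixes from longest down, /sn/ is the first permitted one, so coda /z/ | onset /sn/.
Syllabification: sni.bwez.sne.
Classifying each syllable: /sni/ (open), /bwez/ (closed), /sne/ (open).
Closed syllables: 1.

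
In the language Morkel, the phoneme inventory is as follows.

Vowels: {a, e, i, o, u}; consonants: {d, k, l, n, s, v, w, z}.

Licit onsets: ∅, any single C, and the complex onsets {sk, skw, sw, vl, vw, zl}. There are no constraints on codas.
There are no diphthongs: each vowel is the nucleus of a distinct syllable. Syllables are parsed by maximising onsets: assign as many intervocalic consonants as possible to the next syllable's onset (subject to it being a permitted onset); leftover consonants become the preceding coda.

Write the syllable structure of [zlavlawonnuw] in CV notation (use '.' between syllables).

Nuclei (vowels): a, a, o, u → 4 syllables.
Between /a/ (V1) and /a/ (V2): /vl/ — entire cluster is a permitted onset → onset /vl/, coda ∅.
Between /a/ (V2) and /o/ (V3): /w/ is a single consonant, so it becomes the next onset.
Between /o/ (V3) and /u/ (V4): /nn/ — longest licit onset from the right is /n/, leaving /n/ as coda.
So the parse is zla.vla.won.nuw.
Mapping each syllable to C/V: /zla/ → CCV, /vla/ → CCV, /won/ → CVC, /nuw/ → CVC.

CCV.CCV.CVC.CVC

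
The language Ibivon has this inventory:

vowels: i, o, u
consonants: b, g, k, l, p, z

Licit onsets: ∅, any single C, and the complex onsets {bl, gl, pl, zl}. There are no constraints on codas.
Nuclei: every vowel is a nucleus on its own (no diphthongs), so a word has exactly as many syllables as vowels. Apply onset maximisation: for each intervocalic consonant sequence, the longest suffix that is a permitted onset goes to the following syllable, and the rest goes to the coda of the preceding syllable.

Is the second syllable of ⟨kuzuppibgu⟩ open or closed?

closed

Vowels present: u, u, i, u; each is a nucleus, giving 4 syllables.
/u…u/ gap (V1→V2): /z/ → onset of the next syllable (single consonants are always licit onsets).
/u…i/ gap (V2→V3): cluster /pp/ — the longest permitted-onset suffix is /p/; onset = /p/, preceding coda = /p/.
/i…u/ gap (V3→V4): /bg/ — longest licit onset from the right is /g/, leaving /b/ as coda.
Result: ku.zup.pib.gu.
Syllable 2 is /zup/ with coda /p/, so it is closed.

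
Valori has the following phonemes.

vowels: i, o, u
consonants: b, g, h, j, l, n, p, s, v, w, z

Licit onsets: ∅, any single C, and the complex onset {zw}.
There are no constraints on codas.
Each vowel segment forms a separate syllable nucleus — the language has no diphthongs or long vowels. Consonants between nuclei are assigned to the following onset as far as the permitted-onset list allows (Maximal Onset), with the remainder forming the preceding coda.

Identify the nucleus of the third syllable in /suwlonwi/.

The vowels are u, o, i — 3 nuclei, so 3 syllables.
The third nucleus (vowel 3 from the left) is /i/.

i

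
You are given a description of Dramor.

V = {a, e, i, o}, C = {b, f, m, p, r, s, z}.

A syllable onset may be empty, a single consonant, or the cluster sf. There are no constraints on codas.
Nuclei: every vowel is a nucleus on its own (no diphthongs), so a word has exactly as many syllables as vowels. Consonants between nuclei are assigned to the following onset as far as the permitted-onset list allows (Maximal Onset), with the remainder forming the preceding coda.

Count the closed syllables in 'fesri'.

The vowels are e, i — 2 nuclei, so 2 syllables.
Between /e/ (V1) and /i/ (V2): /sr/ — longest licit onset from the right is /r/, leaving /s/ as coda.
So the parse is fes.ri.
Classifying each syllable: /fes/ (closed), /ri/ (open).
Closed syllables: 1.

1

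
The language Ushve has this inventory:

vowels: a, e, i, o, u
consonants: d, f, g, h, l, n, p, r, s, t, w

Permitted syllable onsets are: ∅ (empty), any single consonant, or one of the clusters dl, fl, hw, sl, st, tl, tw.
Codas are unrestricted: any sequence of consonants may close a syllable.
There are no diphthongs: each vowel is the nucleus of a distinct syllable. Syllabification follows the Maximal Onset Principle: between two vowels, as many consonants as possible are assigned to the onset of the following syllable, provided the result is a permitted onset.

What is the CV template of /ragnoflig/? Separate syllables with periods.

CVC.CV.CCVC

Nuclei (vowels): a, o, i → 3 syllables.
σ1/σ2 boundary: /gn/ splits as /g/ + /n/ (/n/ is the longest suffix that is a licit onset).
σ2/σ3 boundary: /fl/ is a licit onset in full, so it all attaches to the next syllable.
So the parse is rag.no.flig.
Mapping each syllable to C/V: /rag/ → CVC, /no/ → CV, /flig/ → CCVC.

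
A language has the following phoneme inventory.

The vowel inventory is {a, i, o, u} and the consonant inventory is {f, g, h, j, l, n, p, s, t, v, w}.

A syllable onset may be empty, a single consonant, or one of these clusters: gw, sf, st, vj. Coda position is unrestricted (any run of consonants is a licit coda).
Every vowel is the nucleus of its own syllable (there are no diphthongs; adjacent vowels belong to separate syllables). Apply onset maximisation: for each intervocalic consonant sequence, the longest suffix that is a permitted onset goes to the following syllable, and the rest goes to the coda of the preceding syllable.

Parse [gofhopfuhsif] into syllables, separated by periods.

The vowels are o, o, u, i — 4 nuclei, so 4 syllables.
Between /o/ (V1) and /o/ (V2): /fh/ splits as /f/ + /h/ (/h/ is the longest suffix that is a licit onset).
Between /o/ (V2) and /u/ (V3): /pf/; trying suffixes from longest down, /f/ is the first permitted one, so coda /p/ | onset /f/.
Between /u/ (V3) and /i/ (V4): /hs/ splits as /h/ + /s/ (/s/ is the longest suffix that is a licit onset).

gof.hop.fuh.sif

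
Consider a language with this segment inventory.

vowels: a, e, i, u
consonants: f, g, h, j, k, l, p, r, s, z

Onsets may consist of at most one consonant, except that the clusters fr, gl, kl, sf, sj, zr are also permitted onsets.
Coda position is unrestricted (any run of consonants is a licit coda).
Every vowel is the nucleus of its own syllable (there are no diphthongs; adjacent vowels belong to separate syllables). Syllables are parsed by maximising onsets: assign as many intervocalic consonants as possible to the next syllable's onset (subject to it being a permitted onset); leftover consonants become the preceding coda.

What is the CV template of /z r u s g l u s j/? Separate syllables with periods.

Nuclei (vowels): u, u → 2 syllables.
Between /u/ (V1) and /u/ (V2): /sgl/ — longest licit onset from the right is /gl/, leaving /s/ as coda.
Result: zrus.glusj.
Mapping each syllable to C/V: /zrus/ → CCVC, /glusj/ → CCVCC.

CCVC.CCVCC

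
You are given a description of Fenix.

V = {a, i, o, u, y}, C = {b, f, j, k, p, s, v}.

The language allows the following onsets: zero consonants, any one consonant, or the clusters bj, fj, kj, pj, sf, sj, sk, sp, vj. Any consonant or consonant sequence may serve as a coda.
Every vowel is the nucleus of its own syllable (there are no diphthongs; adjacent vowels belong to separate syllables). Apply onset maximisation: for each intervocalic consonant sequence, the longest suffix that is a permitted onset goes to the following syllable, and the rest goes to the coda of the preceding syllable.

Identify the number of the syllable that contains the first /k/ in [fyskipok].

2

Nuclei (vowels): y, i, o → 3 syllables.
σ1/σ2 boundary: /sk/ is a licit onset in full, so it all attaches to the next syllable.
σ2/σ3 boundary: /p/ is a single consonant, so it becomes the next onset.
So the parse is fy.ski.pok.
The first /k/ is in the onset of syllable 2 (/ski/).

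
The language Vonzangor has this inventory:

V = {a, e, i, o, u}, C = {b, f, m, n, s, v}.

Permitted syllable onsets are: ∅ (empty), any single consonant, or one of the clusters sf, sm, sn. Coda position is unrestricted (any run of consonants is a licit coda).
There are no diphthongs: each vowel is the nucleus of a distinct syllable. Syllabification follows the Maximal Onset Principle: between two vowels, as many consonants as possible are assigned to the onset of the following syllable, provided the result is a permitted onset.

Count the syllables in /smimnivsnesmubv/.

Nuclei (vowels): i, i, e, u → 4 syllables.

4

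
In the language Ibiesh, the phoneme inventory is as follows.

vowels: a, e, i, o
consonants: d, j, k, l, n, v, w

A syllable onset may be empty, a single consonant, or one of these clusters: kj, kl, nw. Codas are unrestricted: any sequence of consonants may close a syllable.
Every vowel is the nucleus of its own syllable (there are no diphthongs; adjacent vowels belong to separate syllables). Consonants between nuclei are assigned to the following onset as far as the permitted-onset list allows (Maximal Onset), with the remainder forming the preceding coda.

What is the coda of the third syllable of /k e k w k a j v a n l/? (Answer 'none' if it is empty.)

The vowels are e, a, a — 3 nuclei, so 3 syllables.
V1 /e/ – V2 /a/: /kwk/ splits as /kw/ + /k/ (/k/ is the longest suffix that is a licit onset).
V2 /a/ – V3 /a/: /jv/ splits as /j/ + /v/ (/v/ is the longest suffix that is a licit onset).
Result: kekw.kaj.vanl.
Syllable 3 is /vanl/: onset /v/, nucleus /a/, coda /nl/.

nl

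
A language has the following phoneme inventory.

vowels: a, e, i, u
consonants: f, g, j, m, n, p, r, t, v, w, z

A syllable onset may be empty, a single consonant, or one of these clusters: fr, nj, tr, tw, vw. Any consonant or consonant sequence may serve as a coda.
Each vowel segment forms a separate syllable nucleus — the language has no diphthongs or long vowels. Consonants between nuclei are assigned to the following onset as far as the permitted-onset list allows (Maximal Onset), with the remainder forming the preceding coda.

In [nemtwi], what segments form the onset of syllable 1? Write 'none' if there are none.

n

Vowels present: e, i; each is a nucleus, giving 2 syllables.
σ1/σ2 boundary: /mtw/; trying suffixes from longest down, /tw/ is the first permitted one, so coda /m/ | onset /tw/.
Putting it together: nem.twi.
Syllable 1 is /nem/: onset /n/, nucleus /e/, coda /m/.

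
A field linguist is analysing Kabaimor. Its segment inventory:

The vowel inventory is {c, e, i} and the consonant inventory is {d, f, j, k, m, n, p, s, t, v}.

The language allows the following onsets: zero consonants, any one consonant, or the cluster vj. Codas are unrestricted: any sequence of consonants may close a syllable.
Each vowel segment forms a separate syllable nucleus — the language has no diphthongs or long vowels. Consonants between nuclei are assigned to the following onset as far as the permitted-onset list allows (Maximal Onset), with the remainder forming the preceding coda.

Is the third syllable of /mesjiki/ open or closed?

open

Vowels present: e, i, i; each is a nucleus, giving 3 syllables.
/e…i/ gap (V1→V2): cluster /sj/ — the longest permitted-onset suffix is /j/; onset = /j/, preceding coda = /s/.
/i…i/ gap (V2→V3): just /k/ — single C goes to the following onset.
Putting it together: mes.ji.ki.
Syllable 3 is /ki/; it ends in its nucleus with no coda, so it is open.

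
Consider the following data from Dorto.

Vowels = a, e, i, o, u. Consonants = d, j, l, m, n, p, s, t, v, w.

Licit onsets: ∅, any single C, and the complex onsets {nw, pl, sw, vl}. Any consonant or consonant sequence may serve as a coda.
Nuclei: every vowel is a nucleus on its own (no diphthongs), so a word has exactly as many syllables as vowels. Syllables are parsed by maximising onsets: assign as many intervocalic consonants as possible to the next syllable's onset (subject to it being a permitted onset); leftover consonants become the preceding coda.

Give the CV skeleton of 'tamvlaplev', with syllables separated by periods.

Vowels present: a, a, e; each is a nucleus, giving 3 syllables.
/a…a/ gap (V1→V2): /mvl/ splits as /m/ + /vl/ (/vl/ is the longest suffix that is a licit onset).
/a…e/ gap (V2→V3): /pl/ is a licit onset in full, so it all attaches to the next syllable.
So the parse is tam.vla.plev.
Mapping each syllable to C/V: /tam/ → CVC, /vla/ → CCV, /plev/ → CCVC.

CVC.CCV.CCVC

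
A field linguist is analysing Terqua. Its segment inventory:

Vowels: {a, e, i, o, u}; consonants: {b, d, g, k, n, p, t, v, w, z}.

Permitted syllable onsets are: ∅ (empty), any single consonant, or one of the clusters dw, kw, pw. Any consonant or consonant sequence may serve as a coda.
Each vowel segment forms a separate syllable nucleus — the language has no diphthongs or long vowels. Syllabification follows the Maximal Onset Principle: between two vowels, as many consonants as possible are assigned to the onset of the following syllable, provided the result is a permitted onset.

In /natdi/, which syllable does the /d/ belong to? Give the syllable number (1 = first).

Nuclei (vowels): a, i → 2 syllables.
σ1/σ2 boundary: /td/; trying suffixes from longest down, /d/ is the first permitted one, so coda /t/ | onset /d/.
So the parse is nat.di.
The /d/ is in the onset of syllable 2 (/di/).

2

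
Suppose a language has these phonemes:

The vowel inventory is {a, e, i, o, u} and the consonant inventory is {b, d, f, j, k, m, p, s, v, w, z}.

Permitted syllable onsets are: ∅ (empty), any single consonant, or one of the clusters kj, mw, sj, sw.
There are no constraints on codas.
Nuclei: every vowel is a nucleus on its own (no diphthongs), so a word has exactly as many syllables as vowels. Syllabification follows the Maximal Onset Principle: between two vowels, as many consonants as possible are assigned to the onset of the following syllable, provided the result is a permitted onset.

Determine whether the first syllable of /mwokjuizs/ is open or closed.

open

Vowels present: o, u, i; each is a nucleus, giving 3 syllables.
Between /o/ (V1) and /u/ (V2): /kj/ — entire cluster is a permitted onset → onset /kj/, coda ∅.
Between /u/ (V2) and /i/ (V3): no consonants, so the boundary falls immediately after /u/.
Result: mwo.kju.izs.
Syllable 1 is /mwo/; it ends in its nucleus with no coda, so it is open.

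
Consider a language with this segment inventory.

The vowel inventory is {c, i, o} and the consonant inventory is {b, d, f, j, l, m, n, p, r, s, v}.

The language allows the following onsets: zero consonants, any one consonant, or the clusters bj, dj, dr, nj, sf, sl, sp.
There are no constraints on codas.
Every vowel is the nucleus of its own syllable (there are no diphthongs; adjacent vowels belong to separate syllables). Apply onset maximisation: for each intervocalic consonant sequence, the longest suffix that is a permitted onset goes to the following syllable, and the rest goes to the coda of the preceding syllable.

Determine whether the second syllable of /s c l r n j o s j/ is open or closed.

closed

The vowels are c, o — 2 nuclei, so 2 syllables.
Between /c/ (V1) and /o/ (V2): /lrnj/; trying suffixes from longest down, /nj/ is the first permitted one, so coda /lr/ | onset /nj/.
Syllabification: sclr.njosj.
Syllable 2 is /njosj/ with coda /sj/, so it is closed.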